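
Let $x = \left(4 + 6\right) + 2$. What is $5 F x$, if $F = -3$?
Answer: $-180$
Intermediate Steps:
$x = 12$ ($x = 10 + 2 = 12$)
$5 F x = 5 \left(-3\right) 12 = \left(-15\right) 12 = -180$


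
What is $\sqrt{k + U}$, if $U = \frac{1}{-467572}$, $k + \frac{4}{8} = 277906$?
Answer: $\frac{\sqrt{15189173493207385}}{233786} \approx 527.17$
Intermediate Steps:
$k = \frac{555811}{2}$ ($k = - \frac{1}{2} + 277906 = \frac{555811}{2} \approx 2.7791 \cdot 10^{5}$)
$U = - \frac{1}{467572} \approx -2.1387 \cdot 10^{-6}$
$\sqrt{k + U} = \sqrt{\frac{555811}{2} - \frac{1}{467572}} = \sqrt{\frac{129940830445}{467572}} = \frac{\sqrt{15189173493207385}}{233786}$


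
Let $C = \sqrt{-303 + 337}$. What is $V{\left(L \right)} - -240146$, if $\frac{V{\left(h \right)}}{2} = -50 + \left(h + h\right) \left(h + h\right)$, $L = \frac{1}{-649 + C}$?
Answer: $\frac{42579753612256774}{177381641889} + \frac{10384 \sqrt{34}}{177381641889} \approx 2.4005 \cdot 10^{5}$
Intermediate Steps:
$C = \sqrt{34} \approx 5.8309$
$L = \frac{1}{-649 + \sqrt{34}} \approx -0.0015548$
$V{\left(h \right)} = -100 + 8 h^{2}$ ($V{\left(h \right)} = 2 \left(-50 + \left(h + h\right) \left(h + h\right)\right) = 2 \left(-50 + 2 h 2 h\right) = 2 \left(-50 + 4 h^{2}\right) = -100 + 8 h^{2}$)
$V{\left(L \right)} - -240146 = \left(-100 + 8 \left(- \frac{649}{421167} - \frac{\sqrt{34}}{421167}\right)^{2}\right) - -240146 = \left(-100 + 8 \left(- \frac{649}{421167} - \frac{\sqrt{34}}{421167}\right)^{2}\right) + 240146 = 240046 + 8 \left(- \frac{649}{421167} - \frac{\sqrt{34}}{421167}\right)^{2}$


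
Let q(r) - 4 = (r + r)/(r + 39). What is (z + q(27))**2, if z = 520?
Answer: 33327529/121 ≈ 2.7543e+5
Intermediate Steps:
q(r) = 4 + 2*r/(39 + r) (q(r) = 4 + (r + r)/(r + 39) = 4 + (2*r)/(39 + r) = 4 + 2*r/(39 + r))
(z + q(27))**2 = (520 + 6*(26 + 27)/(39 + 27))**2 = (520 + 6*53/66)**2 = (520 + 6*(1/66)*53)**2 = (520 + 53/11)**2 = (5773/11)**2 = 33327529/121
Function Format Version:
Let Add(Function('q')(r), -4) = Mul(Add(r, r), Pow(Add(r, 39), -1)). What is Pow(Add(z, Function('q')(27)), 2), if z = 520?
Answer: Rational(33327529, 121) ≈ 2.7543e+5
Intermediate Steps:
Function('q')(r) = Add(4, Mul(2, r, Pow(Add(39, r), -1))) (Function('q')(r) = Add(4, Mul(Add(r, r), Pow(Add(r, 39), -1))) = Add(4, Mul(Mul(2, r), Pow(Add(39, r), -1))) = Add(4, Mul(2, r, Pow(Add(39, r), -1))))
Pow(Add(z, Function('q')(27)), 2) = Pow(Add(520, Mul(6, Pow(Add(39, 27), -1), Add(26, 27))), 2) = Pow(Add(520, Mul(6, Pow(66, -1), 53)), 2) = Pow(Add(520, Mul(6, Rational(1, 66), 53)), 2) = Pow(Add(520, Rational(53, 11)), 2) = Pow(Rational(5773, 11), 2) = Rational(33327529, 121)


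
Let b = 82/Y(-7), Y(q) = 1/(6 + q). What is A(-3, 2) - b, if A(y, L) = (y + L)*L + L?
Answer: 82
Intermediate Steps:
A(y, L) = L + L*(L + y) (A(y, L) = (L + y)*L + L = L*(L + y) + L = L + L*(L + y))
b = -82 (b = 82/(1/(6 - 7)) = 82/(1/(-1)) = 82/(-1) = 82*(-1) = -82)
A(-3, 2) - b = 2*(1 + 2 - 3) - 1*(-82) = 2*0 + 82 = 0 + 82 = 82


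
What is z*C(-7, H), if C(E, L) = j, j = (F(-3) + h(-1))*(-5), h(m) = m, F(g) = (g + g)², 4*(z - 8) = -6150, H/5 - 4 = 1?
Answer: 535325/2 ≈ 2.6766e+5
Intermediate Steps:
H = 25 (H = 20 + 5*1 = 20 + 5 = 25)
z = -3059/2 (z = 8 + (¼)*(-6150) = 8 - 3075/2 = -3059/2 ≈ -1529.5)
F(g) = 4*g² (F(g) = (2*g)² = 4*g²)
j = -175 (j = (4*(-3)² - 1)*(-5) = (4*9 - 1)*(-5) = (36 - 1)*(-5) = 35*(-5) = -175)
C(E, L) = -175
z*C(-7, H) = -3059/2*(-175) = 535325/2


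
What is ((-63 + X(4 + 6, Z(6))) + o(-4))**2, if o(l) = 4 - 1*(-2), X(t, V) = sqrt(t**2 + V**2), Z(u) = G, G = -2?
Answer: 3353 - 228*sqrt(26) ≈ 2190.4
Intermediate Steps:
Z(u) = -2
X(t, V) = sqrt(V**2 + t**2)
o(l) = 6 (o(l) = 4 + 2 = 6)
((-63 + X(4 + 6, Z(6))) + o(-4))**2 = ((-63 + sqrt((-2)**2 + (4 + 6)**2)) + 6)**2 = ((-63 + sqrt(4 + 10**2)) + 6)**2 = ((-63 + sqrt(4 + 100)) + 6)**2 = ((-63 + sqrt(104)) + 6)**2 = ((-63 + 2*sqrt(26)) + 6)**2 = (-57 + 2*sqrt(26))**2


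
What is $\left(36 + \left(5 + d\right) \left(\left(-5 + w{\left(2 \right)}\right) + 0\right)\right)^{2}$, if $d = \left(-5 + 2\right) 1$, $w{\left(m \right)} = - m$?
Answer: $484$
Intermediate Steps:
$d = -3$ ($d = \left(-3\right) 1 = -3$)
$\left(36 + \left(5 + d\right) \left(\left(-5 + w{\left(2 \right)}\right) + 0\right)\right)^{2} = \left(36 + \left(5 - 3\right) \left(\left(-5 - 2\right) + 0\right)\right)^{2} = \left(36 + 2 \left(\left(-5 - 2\right) + 0\right)\right)^{2} = \left(36 + 2 \left(-7 + 0\right)\right)^{2} = \left(36 + 2 \left(-7\right)\right)^{2} = \left(36 - 14\right)^{2} = 22^{2} = 484$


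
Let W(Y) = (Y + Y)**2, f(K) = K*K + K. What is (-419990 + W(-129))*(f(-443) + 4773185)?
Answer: -1756170613166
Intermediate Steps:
f(K) = K + K**2 (f(K) = K**2 + K = K + K**2)
W(Y) = 4*Y**2 (W(Y) = (2*Y)**2 = 4*Y**2)
(-419990 + W(-129))*(f(-443) + 4773185) = (-419990 + 4*(-129)**2)*(-443*(1 - 443) + 4773185) = (-419990 + 4*16641)*(-443*(-442) + 4773185) = (-419990 + 66564)*(195806 + 4773185) = -353426*4968991 = -1756170613166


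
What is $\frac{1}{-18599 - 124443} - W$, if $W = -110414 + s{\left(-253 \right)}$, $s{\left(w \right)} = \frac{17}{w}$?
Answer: $\frac{3995843796625}{36189626} \approx 1.1041 \cdot 10^{5}$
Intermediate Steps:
$W = - \frac{27934759}{253}$ ($W = -110414 + \frac{17}{-253} = -110414 + 17 \left(- \frac{1}{253}\right) = -110414 - \frac{17}{253} = - \frac{27934759}{253} \approx -1.1041 \cdot 10^{5}$)
$\frac{1}{-18599 - 124443} - W = \frac{1}{-18599 - 124443} - - \frac{27934759}{253} = \frac{1}{-143042} + \frac{27934759}{253} = - \frac{1}{143042} + \frac{27934759}{253} = \frac{3995843796625}{36189626}$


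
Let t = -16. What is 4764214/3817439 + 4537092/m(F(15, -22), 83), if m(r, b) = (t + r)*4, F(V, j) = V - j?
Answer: 206196096921/3817439 ≈ 54014.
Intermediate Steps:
m(r, b) = -64 + 4*r (m(r, b) = (-16 + r)*4 = -64 + 4*r)
4764214/3817439 + 4537092/m(F(15, -22), 83) = 4764214/3817439 + 4537092/(-64 + 4*(15 - 1*(-22))) = 4764214*(1/3817439) + 4537092/(-64 + 4*(15 + 22)) = 4764214/3817439 + 4537092/(-64 + 4*37) = 4764214/3817439 + 4537092/(-64 + 148) = 4764214/3817439 + 4537092/84 = 4764214/3817439 + 4537092*(1/84) = 4764214/3817439 + 54013 = 206196096921/3817439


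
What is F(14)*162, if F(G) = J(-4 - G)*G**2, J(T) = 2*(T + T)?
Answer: -2286144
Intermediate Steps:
J(T) = 4*T (J(T) = 2*(2*T) = 4*T)
F(G) = G**2*(-16 - 4*G) (F(G) = (4*(-4 - G))*G**2 = (-16 - 4*G)*G**2 = G**2*(-16 - 4*G))
F(14)*162 = (4*14**2*(-4 - 1*14))*162 = (4*196*(-4 - 14))*162 = (4*196*(-18))*162 = -14112*162 = -2286144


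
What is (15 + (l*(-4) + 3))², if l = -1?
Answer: 484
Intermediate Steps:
(15 + (l*(-4) + 3))² = (15 + (-1*(-4) + 3))² = (15 + (4 + 3))² = (15 + 7)² = 22² = 484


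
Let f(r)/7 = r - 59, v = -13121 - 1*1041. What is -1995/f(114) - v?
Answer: 155725/11 ≈ 14157.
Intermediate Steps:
v = -14162 (v = -13121 - 1041 = -14162)
f(r) = -413 + 7*r (f(r) = 7*(r - 59) = 7*(-59 + r) = -413 + 7*r)
-1995/f(114) - v = -1995/(-413 + 7*114) - 1*(-14162) = -1995/(-413 + 798) + 14162 = -1995/385 + 14162 = -1995*1/385 + 14162 = -57/11 + 14162 = 155725/11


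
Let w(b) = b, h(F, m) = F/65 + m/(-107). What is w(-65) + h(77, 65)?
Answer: -448061/6955 ≈ -64.423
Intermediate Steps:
h(F, m) = -m/107 + F/65 (h(F, m) = F*(1/65) + m*(-1/107) = F/65 - m/107 = -m/107 + F/65)
w(-65) + h(77, 65) = -65 + (-1/107*65 + (1/65)*77) = -65 + (-65/107 + 77/65) = -65 + 4014/6955 = -448061/6955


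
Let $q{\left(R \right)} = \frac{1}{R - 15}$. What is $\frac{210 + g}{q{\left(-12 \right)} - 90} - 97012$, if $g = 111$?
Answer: $- \frac{235844839}{2431} \approx -97016.0$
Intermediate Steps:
$q{\left(R \right)} = \frac{1}{-15 + R}$
$\frac{210 + g}{q{\left(-12 \right)} - 90} - 97012 = \frac{210 + 111}{\frac{1}{-15 - 12} - 90} - 97012 = \frac{321}{\frac{1}{-27} - 90} - 97012 = \frac{321}{- \frac{1}{27} - 90} - 97012 = \frac{321}{- \frac{2431}{27}} - 97012 = 321 \left(- \frac{27}{2431}\right) - 97012 = - \frac{8667}{2431} - 97012 = - \frac{235844839}{2431}$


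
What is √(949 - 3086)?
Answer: I*√2137 ≈ 46.228*I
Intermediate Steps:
√(949 - 3086) = √(-2137) = I*√2137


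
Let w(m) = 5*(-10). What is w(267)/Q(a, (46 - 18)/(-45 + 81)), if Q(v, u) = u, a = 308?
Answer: -450/7 ≈ -64.286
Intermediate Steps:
w(m) = -50
w(267)/Q(a, (46 - 18)/(-45 + 81)) = -50*(-45 + 81)/(46 - 18) = -50/(28/36) = -50/(28*(1/36)) = -50/7/9 = -50*9/7 = -450/7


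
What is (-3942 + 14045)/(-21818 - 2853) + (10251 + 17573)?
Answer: 686435801/24671 ≈ 27824.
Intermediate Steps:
(-3942 + 14045)/(-21818 - 2853) + (10251 + 17573) = 10103/(-24671) + 27824 = 10103*(-1/24671) + 27824 = -10103/24671 + 27824 = 686435801/24671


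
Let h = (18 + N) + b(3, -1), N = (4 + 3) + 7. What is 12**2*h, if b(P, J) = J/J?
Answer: 4752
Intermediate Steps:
b(P, J) = 1
N = 14 (N = 7 + 7 = 14)
h = 33 (h = (18 + 14) + 1 = 32 + 1 = 33)
12**2*h = 12**2*33 = 144*33 = 4752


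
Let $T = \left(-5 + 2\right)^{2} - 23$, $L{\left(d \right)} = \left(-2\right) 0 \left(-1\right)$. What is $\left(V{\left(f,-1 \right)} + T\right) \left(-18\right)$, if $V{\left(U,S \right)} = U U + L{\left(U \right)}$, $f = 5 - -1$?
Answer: $-396$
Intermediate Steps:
$f = 6$ ($f = 5 + 1 = 6$)
$L{\left(d \right)} = 0$ ($L{\left(d \right)} = 0 \left(-1\right) = 0$)
$T = -14$ ($T = \left(-3\right)^{2} - 23 = 9 - 23 = -14$)
$V{\left(U,S \right)} = U^{2}$ ($V{\left(U,S \right)} = U U + 0 = U^{2} + 0 = U^{2}$)
$\left(V{\left(f,-1 \right)} + T\right) \left(-18\right) = \left(6^{2} - 14\right) \left(-18\right) = \left(36 - 14\right) \left(-18\right) = 22 \left(-18\right) = -396$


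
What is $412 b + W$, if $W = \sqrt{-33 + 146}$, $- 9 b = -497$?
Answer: $\frac{204764}{9} + \sqrt{113} \approx 22762.0$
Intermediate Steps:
$b = \frac{497}{9}$ ($b = \left(- \frac{1}{9}\right) \left(-497\right) = \frac{497}{9} \approx 55.222$)
$W = \sqrt{113} \approx 10.63$
$412 b + W = 412 \cdot \frac{497}{9} + \sqrt{113} = \frac{204764}{9} + \sqrt{113}$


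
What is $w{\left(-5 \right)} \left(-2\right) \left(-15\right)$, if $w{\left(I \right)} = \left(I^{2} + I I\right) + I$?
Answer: $1350$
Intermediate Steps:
$w{\left(I \right)} = I + 2 I^{2}$ ($w{\left(I \right)} = \left(I^{2} + I^{2}\right) + I = 2 I^{2} + I = I + 2 I^{2}$)
$w{\left(-5 \right)} \left(-2\right) \left(-15\right) = - 5 \left(1 + 2 \left(-5\right)\right) \left(-2\right) \left(-15\right) = - 5 \left(1 - 10\right) \left(-2\right) \left(-15\right) = \left(-5\right) \left(-9\right) \left(-2\right) \left(-15\right) = 45 \left(-2\right) \left(-15\right) = \left(-90\right) \left(-15\right) = 1350$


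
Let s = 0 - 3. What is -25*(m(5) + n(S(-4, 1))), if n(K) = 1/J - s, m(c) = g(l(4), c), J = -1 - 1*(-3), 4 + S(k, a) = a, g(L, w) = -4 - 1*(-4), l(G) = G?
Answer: -175/2 ≈ -87.500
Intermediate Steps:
g(L, w) = 0 (g(L, w) = -4 + 4 = 0)
S(k, a) = -4 + a
J = 2 (J = -1 + 3 = 2)
m(c) = 0
s = -3
n(K) = 7/2 (n(K) = 1/2 - 1*(-3) = ½ + 3 = 7/2)
-25*(m(5) + n(S(-4, 1))) = -25*(0 + 7/2) = -25*7/2 = -175/2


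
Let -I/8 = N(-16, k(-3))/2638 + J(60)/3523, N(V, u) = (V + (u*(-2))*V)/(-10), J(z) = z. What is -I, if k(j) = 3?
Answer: 520384/4646837 ≈ 0.11199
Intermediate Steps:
N(V, u) = -V/10 + V*u/5 (N(V, u) = (V + (-2*u)*V)*(-⅒) = (V - 2*V*u)*(-⅒) = -V/10 + V*u/5)
I = -520384/4646837 (I = -8*(((⅒)*(-16)*(-1 + 2*3))/2638 + 60/3523) = -8*(((⅒)*(-16)*(-1 + 6))*(1/2638) + 60*(1/3523)) = -8*(((⅒)*(-16)*5)*(1/2638) + 60/3523) = -8*(-8*1/2638 + 60/3523) = -8*(-4/1319 + 60/3523) = -8*65048/4646837 = -520384/4646837 ≈ -0.11199)
-I = -1*(-520384/4646837) = 520384/4646837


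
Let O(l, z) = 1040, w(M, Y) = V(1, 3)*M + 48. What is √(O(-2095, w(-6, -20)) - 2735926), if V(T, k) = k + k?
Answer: 7*I*√55814 ≈ 1653.8*I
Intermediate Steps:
V(T, k) = 2*k
w(M, Y) = 48 + 6*M (w(M, Y) = (2*3)*M + 48 = 6*M + 48 = 48 + 6*M)
√(O(-2095, w(-6, -20)) - 2735926) = √(1040 - 2735926) = √(-2734886) = 7*I*√55814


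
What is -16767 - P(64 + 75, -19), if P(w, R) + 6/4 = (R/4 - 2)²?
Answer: -268977/16 ≈ -16811.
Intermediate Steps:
P(w, R) = -3/2 + (-2 + R/4)² (P(w, R) = -3/2 + (R/4 - 2)² = -3/2 + (-2 + R/4)²)
-16767 - P(64 + 75, -19) = -16767 - (-3/2 + (-8 - 19)²/16) = -16767 - (-3/2 + (1/16)*(-27)²) = -16767 - (-3/2 + (1/16)*729) = -16767 - (-3/2 + 729/16) = -16767 - 1*705/16 = -16767 - 705/16 = -268977/16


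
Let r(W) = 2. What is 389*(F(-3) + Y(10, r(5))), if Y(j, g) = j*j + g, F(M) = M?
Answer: 38511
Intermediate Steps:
Y(j, g) = g + j² (Y(j, g) = j² + g = g + j²)
389*(F(-3) + Y(10, r(5))) = 389*(-3 + (2 + 10²)) = 389*(-3 + (2 + 100)) = 389*(-3 + 102) = 389*99 = 38511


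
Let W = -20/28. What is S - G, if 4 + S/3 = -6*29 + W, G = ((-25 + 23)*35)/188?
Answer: -352537/658 ≈ -535.77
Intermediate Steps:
W = -5/7 (W = -20*1/28 = -5/7 ≈ -0.71429)
G = -35/94 (G = -2*35*(1/188) = -70*1/188 = -35/94 ≈ -0.37234)
S = -3753/7 (S = -12 + 3*(-6*29 - 5/7) = -12 + 3*(-174 - 5/7) = -12 + 3*(-1223/7) = -12 - 3669/7 = -3753/7 ≈ -536.14)
S - G = -3753/7 - 1*(-35/94) = -3753/7 + 35/94 = -352537/658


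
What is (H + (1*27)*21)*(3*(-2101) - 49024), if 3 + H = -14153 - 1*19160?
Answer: 1811903923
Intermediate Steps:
H = -33316 (H = -3 + (-14153 - 1*19160) = -3 + (-14153 - 19160) = -3 - 33313 = -33316)
(H + (1*27)*21)*(3*(-2101) - 49024) = (-33316 + (1*27)*21)*(3*(-2101) - 49024) = (-33316 + 27*21)*(-6303 - 49024) = (-33316 + 567)*(-55327) = -32749*(-55327) = 1811903923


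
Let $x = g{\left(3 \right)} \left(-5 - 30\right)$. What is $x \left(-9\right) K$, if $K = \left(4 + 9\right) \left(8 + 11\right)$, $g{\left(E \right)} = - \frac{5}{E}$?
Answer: $-129675$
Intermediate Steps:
$x = \frac{175}{3}$ ($x = - \frac{5}{3} \left(-5 - 30\right) = \left(-5\right) \frac{1}{3} \left(-5 - 30\right) = \left(- \frac{5}{3}\right) \left(-35\right) = \frac{175}{3} \approx 58.333$)
$K = 247$ ($K = 13 \cdot 19 = 247$)
$x \left(-9\right) K = \frac{175}{3} \left(-9\right) 247 = \left(-525\right) 247 = -129675$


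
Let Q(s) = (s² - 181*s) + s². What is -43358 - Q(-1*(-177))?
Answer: -73979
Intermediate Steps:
Q(s) = -181*s + 2*s²
-43358 - Q(-1*(-177)) = -43358 - (-1*(-177))*(-181 + 2*(-1*(-177))) = -43358 - 177*(-181 + 2*177) = -43358 - 177*(-181 + 354) = -43358 - 177*173 = -43358 - 1*30621 = -43358 - 30621 = -73979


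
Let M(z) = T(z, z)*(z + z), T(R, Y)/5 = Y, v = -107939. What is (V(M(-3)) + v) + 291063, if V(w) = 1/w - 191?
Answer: 16463971/90 ≈ 1.8293e+5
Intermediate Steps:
T(R, Y) = 5*Y
M(z) = 10*z² (M(z) = (5*z)*(z + z) = (5*z)*(2*z) = 10*z²)
V(w) = -191 + 1/w
(V(M(-3)) + v) + 291063 = ((-191 + 1/(10*(-3)²)) - 107939) + 291063 = ((-191 + 1/(10*9)) - 107939) + 291063 = ((-191 + 1/90) - 107939) + 291063 = (-17189/90 - 107939) + 291063 = -9731699/90 + 291063 = 16463971/90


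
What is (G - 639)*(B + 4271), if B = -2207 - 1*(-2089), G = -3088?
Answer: -15478231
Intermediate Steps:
B = -118 (B = -2207 + 2089 = -118)
(G - 639)*(B + 4271) = (-3088 - 639)*(-118 + 4271) = -3727*4153 = -15478231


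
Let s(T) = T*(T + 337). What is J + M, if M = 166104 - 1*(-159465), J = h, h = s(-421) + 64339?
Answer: 425272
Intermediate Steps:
s(T) = T*(337 + T)
h = 99703 (h = -421*(337 - 421) + 64339 = -421*(-84) + 64339 = 35364 + 64339 = 99703)
J = 99703
M = 325569 (M = 166104 + 159465 = 325569)
J + M = 99703 + 325569 = 425272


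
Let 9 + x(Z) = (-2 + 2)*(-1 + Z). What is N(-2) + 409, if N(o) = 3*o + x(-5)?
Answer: 394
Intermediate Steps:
x(Z) = -9 (x(Z) = -9 + (-2 + 2)*(-1 + Z) = -9 + 0*(-1 + Z) = -9 + 0 = -9)
N(o) = -9 + 3*o (N(o) = 3*o - 9 = -9 + 3*o)
N(-2) + 409 = (-9 + 3*(-2)) + 409 = (-9 - 6) + 409 = -15 + 409 = 394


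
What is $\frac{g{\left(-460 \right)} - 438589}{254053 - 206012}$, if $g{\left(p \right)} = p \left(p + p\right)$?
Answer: $- \frac{15389}{48041} \approx -0.32033$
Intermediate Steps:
$g{\left(p \right)} = 2 p^{2}$ ($g{\left(p \right)} = p 2 p = 2 p^{2}$)
$\frac{g{\left(-460 \right)} - 438589}{254053 - 206012} = \frac{2 \left(-460\right)^{2} - 438589}{254053 - 206012} = \frac{2 \cdot 211600 - 438589}{48041} = \left(423200 - 438589\right) \frac{1}{48041} = \left(-15389\right) \frac{1}{48041} = - \frac{15389}{48041}$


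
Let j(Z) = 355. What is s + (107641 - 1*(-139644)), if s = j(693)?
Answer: 247640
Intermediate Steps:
s = 355
s + (107641 - 1*(-139644)) = 355 + (107641 - 1*(-139644)) = 355 + (107641 + 139644) = 355 + 247285 = 247640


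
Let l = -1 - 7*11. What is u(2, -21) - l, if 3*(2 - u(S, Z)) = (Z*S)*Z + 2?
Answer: -644/3 ≈ -214.67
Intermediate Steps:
u(S, Z) = 4/3 - S*Z²/3 (u(S, Z) = 2 - ((Z*S)*Z + 2)/3 = 2 - ((S*Z)*Z + 2)/3 = 2 - (S*Z² + 2)/3 = 2 - (2 + S*Z²)/3 = 2 + (-⅔ - S*Z²/3) = 4/3 - S*Z²/3)
l = -78 (l = -1 - 77 = -78)
u(2, -21) - l = (4/3 - ⅓*2*(-21)²) - 1*(-78) = (4/3 - ⅓*2*441) + 78 = (4/3 - 294) + 78 = -878/3 + 78 = -644/3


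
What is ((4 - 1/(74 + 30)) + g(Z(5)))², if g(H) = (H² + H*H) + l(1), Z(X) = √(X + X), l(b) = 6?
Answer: 9728161/10816 ≈ 899.42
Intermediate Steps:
Z(X) = √2*√X (Z(X) = √(2*X) = √2*√X)
g(H) = 6 + 2*H² (g(H) = (H² + H*H) + 6 = (H² + H²) + 6 = 2*H² + 6 = 6 + 2*H²)
((4 - 1/(74 + 30)) + g(Z(5)))² = ((4 - 1/(74 + 30)) + (6 + 2*(√2*√5)²))² = ((4 - 1/104) + (6 + 2*(√10)²))² = ((4 - 1*1/104) + (6 + 2*10))² = ((4 - 1/104) + (6 + 20))² = (415/104 + 26)² = (3119/104)² = 9728161/10816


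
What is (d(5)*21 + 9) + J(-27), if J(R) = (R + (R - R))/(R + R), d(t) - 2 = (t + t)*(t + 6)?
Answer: 4723/2 ≈ 2361.5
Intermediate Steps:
d(t) = 2 + 2*t*(6 + t) (d(t) = 2 + (t + t)*(t + 6) = 2 + (2*t)*(6 + t) = 2 + 2*t*(6 + t))
J(R) = ½ (J(R) = (R + 0)/((2*R)) = (1/(2*R))*R = ½)
(d(5)*21 + 9) + J(-27) = ((2 + 2*5² + 12*5)*21 + 9) + ½ = ((2 + 2*25 + 60)*21 + 9) + ½ = ((2 + 50 + 60)*21 + 9) + ½ = (112*21 + 9) + ½ = (2352 + 9) + ½ = 2361 + ½ = 4723/2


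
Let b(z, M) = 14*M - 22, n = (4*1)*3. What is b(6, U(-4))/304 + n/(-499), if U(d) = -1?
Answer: -5403/37924 ≈ -0.14247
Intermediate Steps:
n = 12 (n = 4*3 = 12)
b(z, M) = -22 + 14*M
b(6, U(-4))/304 + n/(-499) = (-22 + 14*(-1))/304 + 12/(-499) = (-22 - 14)*(1/304) + 12*(-1/499) = -36*1/304 - 12/499 = -9/76 - 12/499 = -5403/37924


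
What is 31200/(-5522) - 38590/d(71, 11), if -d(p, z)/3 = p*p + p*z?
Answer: -82961305/24111813 ≈ -3.4407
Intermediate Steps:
d(p, z) = -3*p**2 - 3*p*z (d(p, z) = -3*(p*p + p*z) = -3*(p**2 + p*z) = -3*p**2 - 3*p*z)
31200/(-5522) - 38590/d(71, 11) = 31200/(-5522) - 38590*(-1/(213*(71 + 11))) = 31200*(-1/5522) - 38590/((-3*71*82)) = -15600/2761 - 38590/(-17466) = -15600/2761 - 38590*(-1/17466) = -15600/2761 + 19295/8733 = -82961305/24111813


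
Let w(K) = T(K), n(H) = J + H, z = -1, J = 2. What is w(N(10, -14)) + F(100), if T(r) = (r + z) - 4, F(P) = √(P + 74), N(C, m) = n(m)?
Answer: -17 + √174 ≈ -3.8091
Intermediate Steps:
n(H) = 2 + H
N(C, m) = 2 + m
F(P) = √(74 + P)
T(r) = -5 + r (T(r) = (r - 1) - 4 = (-1 + r) - 4 = -5 + r)
w(K) = -5 + K
w(N(10, -14)) + F(100) = (-5 + (2 - 14)) + √(74 + 100) = (-5 - 12) + √174 = -17 + √174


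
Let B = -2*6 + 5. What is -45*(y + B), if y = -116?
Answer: 5535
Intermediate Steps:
B = -7 (B = -12 + 5 = -7)
-45*(y + B) = -45*(-116 - 7) = -45*(-123) = 5535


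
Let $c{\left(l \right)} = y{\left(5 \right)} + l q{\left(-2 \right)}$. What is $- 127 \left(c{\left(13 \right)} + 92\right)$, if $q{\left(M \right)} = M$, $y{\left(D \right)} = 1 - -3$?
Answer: $-8890$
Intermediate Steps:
$y{\left(D \right)} = 4$ ($y{\left(D \right)} = 1 + 3 = 4$)
$c{\left(l \right)} = 4 - 2 l$ ($c{\left(l \right)} = 4 + l \left(-2\right) = 4 - 2 l$)
$- 127 \left(c{\left(13 \right)} + 92\right) = - 127 \left(\left(4 - 26\right) + 92\right) = - 127 \left(-22 + 92\right) = \left(-127\right) 70 = -8890$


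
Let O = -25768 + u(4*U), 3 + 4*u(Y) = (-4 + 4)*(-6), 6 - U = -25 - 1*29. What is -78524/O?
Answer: 314096/103075 ≈ 3.0473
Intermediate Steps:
U = 60 (U = 6 - (-25 - 1*29) = 6 - (-25 - 29) = 6 - 1*(-54) = 6 + 54 = 60)
u(Y) = -3/4 (u(Y) = -3/4 + ((-4 + 4)*(-6))/4 = -3/4 + (0*(-6))/4 = -3/4 + (1/4)*0 = -3/4 + 0 = -3/4)
O = -103075/4 (O = -25768 - 3/4 = -103075/4 ≈ -25769.)
-78524/O = -78524/(-103075/4) = -78524*(-4/103075) = 314096/103075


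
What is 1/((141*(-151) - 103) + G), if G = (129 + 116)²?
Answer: 1/38631 ≈ 2.5886e-5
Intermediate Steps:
G = 60025 (G = 245² = 60025)
1/((141*(-151) - 103) + G) = 1/((141*(-151) - 103) + 60025) = 1/((-21291 - 103) + 60025) = 1/(-21394 + 60025) = 1/38631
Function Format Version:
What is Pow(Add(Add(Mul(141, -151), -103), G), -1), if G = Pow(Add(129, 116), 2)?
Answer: Rational(1, 38631) ≈ 2.5886e-5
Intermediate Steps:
G = 60025 (G = Pow(245, 2) = 60025)
Pow(Add(Add(Mul(141, -151), -103), G), -1) = Pow(Add(Add(Mul(141, -151), -103), 60025), -1) = Pow(Add(Add(-21291, -103), 60025), -1) = Pow(Add(-21394, 60025), -1) = Pow(38631, -1) = Rational(1, 38631)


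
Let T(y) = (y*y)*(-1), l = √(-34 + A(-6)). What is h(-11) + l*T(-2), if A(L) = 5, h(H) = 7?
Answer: 7 - 4*I*√29 ≈ 7.0 - 21.541*I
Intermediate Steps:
l = I*√29 (l = √(-34 + 5) = √(-29) = I*√29 ≈ 5.3852*I)
T(y) = -y² (T(y) = y²*(-1) = -y²)
h(-11) + l*T(-2) = 7 + (I*√29)*(-1*(-2)²) = 7 + (I*√29)*(-1*4) = 7 + (I*√29)*(-4) = 7 - 4*I*√29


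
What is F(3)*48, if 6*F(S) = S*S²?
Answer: 216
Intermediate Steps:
F(S) = S³/6 (F(S) = (S*S²)/6 = S³/6)
F(3)*48 = ((⅙)*3³)*48 = ((⅙)*27)*48 = (9/2)*48 = 216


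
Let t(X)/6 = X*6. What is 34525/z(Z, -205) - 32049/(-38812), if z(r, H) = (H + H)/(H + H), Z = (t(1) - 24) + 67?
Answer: 1340016349/38812 ≈ 34526.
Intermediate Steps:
t(X) = 36*X (t(X) = 6*(X*6) = 6*(6*X) = 36*X)
Z = 79 (Z = (36*1 - 24) + 67 = (36 - 24) + 67 = 12 + 67 = 79)
z(r, H) = 1 (z(r, H) = (2*H)/((2*H)) = (2*H)*(1/(2*H)) = 1)
34525/z(Z, -205) - 32049/(-38812) = 34525/1 - 32049/(-38812) = 34525*1 - 32049*(-1/38812) = 34525 + 32049/38812 = 1340016349/38812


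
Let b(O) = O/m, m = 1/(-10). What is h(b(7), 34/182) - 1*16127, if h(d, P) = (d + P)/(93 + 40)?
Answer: -195191434/12103 ≈ -16128.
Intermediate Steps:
m = -⅒ ≈ -0.10000
b(O) = -10*O (b(O) = O/(-⅒) = O*(-10) = -10*O)
h(d, P) = P/133 + d/133 (h(d, P) = (P + d)/133 = (P + d)*(1/133) = P/133 + d/133)
h(b(7), 34/182) - 1*16127 = ((34/182)/133 + (-10*7)/133) - 1*16127 = ((34*(1/182))/133 + (1/133)*(-70)) - 16127 = ((1/133)*(17/91) - 10/19) - 16127 = (17/12103 - 10/19) - 16127 = -6353/12103 - 16127 = -195191434/12103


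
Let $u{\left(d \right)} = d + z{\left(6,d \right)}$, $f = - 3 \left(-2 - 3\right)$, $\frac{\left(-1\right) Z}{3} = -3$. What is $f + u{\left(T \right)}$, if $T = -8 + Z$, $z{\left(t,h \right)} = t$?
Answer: $22$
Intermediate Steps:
$Z = 9$ ($Z = \left(-3\right) \left(-3\right) = 9$)
$T = 1$ ($T = -8 + 9 = 1$)
$f = 15$ ($f = \left(-3\right) \left(-5\right) = 15$)
$u{\left(d \right)} = 6 + d$ ($u{\left(d \right)} = d + 6 = 6 + d$)
$f + u{\left(T \right)} = 15 + \left(6 + 1\right) = 15 + 7 = 22$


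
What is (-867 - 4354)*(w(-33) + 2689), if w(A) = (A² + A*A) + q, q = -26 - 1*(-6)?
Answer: -25306187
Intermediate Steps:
q = -20 (q = -26 + 6 = -20)
w(A) = -20 + 2*A² (w(A) = (A² + A*A) - 20 = (A² + A²) - 20 = 2*A² - 20 = -20 + 2*A²)
(-867 - 4354)*(w(-33) + 2689) = (-867 - 4354)*((-20 + 2*(-33)²) + 2689) = -5221*((-20 + 2*1089) + 2689) = -5221*((-20 + 2178) + 2689) = -5221*(2158 + 2689) = -5221*4847 = -25306187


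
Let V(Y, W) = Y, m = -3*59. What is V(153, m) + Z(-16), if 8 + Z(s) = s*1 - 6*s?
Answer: 225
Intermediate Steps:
m = -177
Z(s) = -8 - 5*s (Z(s) = -8 + (s*1 - 6*s) = -8 + (s - 6*s) = -8 - 5*s)
V(153, m) + Z(-16) = 153 + (-8 - 5*(-16)) = 153 + (-8 + 80) = 153 + 72 = 225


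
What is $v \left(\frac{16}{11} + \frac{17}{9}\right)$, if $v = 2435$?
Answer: $\frac{805985}{99} \approx 8141.3$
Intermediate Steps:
$v \left(\frac{16}{11} + \frac{17}{9}\right) = 2435 \left(\frac{16}{11} + \frac{17}{9}\right) = 2435 \cdot \frac{331}{99} = \frac{805985}{99}$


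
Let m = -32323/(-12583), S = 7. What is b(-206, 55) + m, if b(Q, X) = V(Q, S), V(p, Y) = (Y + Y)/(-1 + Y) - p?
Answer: 7961344/37749 ≈ 210.90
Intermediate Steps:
m = 32323/12583 (m = -32323*(-1/12583) = 32323/12583 ≈ 2.5688)
V(p, Y) = -p + 2*Y/(-1 + Y) (V(p, Y) = (2*Y)/(-1 + Y) - p = 2*Y/(-1 + Y) - p = -p + 2*Y/(-1 + Y))
b(Q, X) = 7/3 - Q (b(Q, X) = (Q + 2*7 - 1*7*Q)/(-1 + 7) = (Q + 14 - 7*Q)/6 = (14 - 6*Q)/6 = 7/3 - Q)
b(-206, 55) + m = (7/3 - 1*(-206)) + 32323/12583 = (7/3 + 206) + 32323/12583 = 625/3 + 32323/12583 = 7961344/37749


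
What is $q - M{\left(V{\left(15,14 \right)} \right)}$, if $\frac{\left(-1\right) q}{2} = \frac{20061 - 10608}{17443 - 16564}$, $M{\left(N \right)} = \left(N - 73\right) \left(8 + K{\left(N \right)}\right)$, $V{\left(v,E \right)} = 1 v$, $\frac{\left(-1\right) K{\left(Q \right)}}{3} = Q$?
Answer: $- \frac{635080}{293} \approx -2167.5$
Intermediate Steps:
$K{\left(Q \right)} = - 3 Q$
$V{\left(v,E \right)} = v$
$M{\left(N \right)} = \left(-73 + N\right) \left(8 - 3 N\right)$ ($M{\left(N \right)} = \left(N - 73\right) \left(8 - 3 N\right) = \left(-73 + N\right) \left(8 - 3 N\right)$)
$q = - \frac{6302}{293}$ ($q = - 2 \frac{20061 - 10608}{17443 - 16564} = - 2 \cdot \frac{9453}{879} = - 2 \cdot 9453 \cdot \frac{1}{879} = \left(-2\right) \frac{3151}{293} = - \frac{6302}{293} \approx -21.509$)
$q - M{\left(V{\left(15,14 \right)} \right)} = - \frac{6302}{293} - \left(-584 - 3 \cdot 15^{2} + 227 \cdot 15\right) = - \frac{6302}{293} - \left(-584 - 675 + 3405\right) = - \frac{6302}{293} - 2146 = - \frac{635080}{293}$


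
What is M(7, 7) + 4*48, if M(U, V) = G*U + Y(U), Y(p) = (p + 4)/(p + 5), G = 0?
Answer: 2315/12 ≈ 192.92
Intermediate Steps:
Y(p) = (4 + p)/(5 + p)
M(U, V) = (4 + U)/(5 + U) (M(U, V) = 0*U + (4 + U)/(5 + U) = 0 + (4 + U)/(5 + U) = (4 + U)/(5 + U))
M(7, 7) + 4*48 = (4 + 7)/(5 + 7) + 4*48 = 11/12 + 192 = 2315/12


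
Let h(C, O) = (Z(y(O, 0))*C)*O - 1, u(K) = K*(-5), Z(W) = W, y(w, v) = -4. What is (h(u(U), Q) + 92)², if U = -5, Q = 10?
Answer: 826281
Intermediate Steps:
u(K) = -5*K
h(C, O) = -1 - 4*C*O (h(C, O) = (-4*C)*O - 1 = -4*C*O - 1 = -1 - 4*C*O)
(h(u(U), Q) + 92)² = ((-1 - 4*(-5*(-5))*10) + 92)² = ((-1 - 4*25*10) + 92)² = ((-1 - 1000) + 92)² = (-1001 + 92)² = (-909)² = 826281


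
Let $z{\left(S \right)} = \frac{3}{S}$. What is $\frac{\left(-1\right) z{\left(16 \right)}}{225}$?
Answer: $- \frac{1}{1200} \approx -0.00083333$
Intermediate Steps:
$\frac{\left(-1\right) z{\left(16 \right)}}{225} = \frac{\left(-1\right) \frac{3}{16}}{225} = - \frac{3}{16} \cdot \frac{1}{225} = \left(-1\right) \frac{3}{16} \cdot \frac{1}{225} = \left(- \frac{3}{16}\right) \frac{1}{225} = - \frac{1}{1200}$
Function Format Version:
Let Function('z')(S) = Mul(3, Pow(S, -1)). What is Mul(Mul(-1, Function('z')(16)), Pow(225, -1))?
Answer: Rational(-1, 1200) ≈ -0.00083333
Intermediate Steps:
Mul(Mul(-1, Function('z')(16)), Pow(225, -1)) = Mul(Mul(-1, Mul(3, Pow(16, -1))), Pow(225, -1)) = Mul(Mul(-1, Mul(3, Rational(1, 16))), Rational(1, 225)) = Mul(Mul(-1, Rational(3, 16)), Rational(1, 225)) = Mul(Rational(-3, 16), Rational(1, 225)) = Rational(-1, 1200)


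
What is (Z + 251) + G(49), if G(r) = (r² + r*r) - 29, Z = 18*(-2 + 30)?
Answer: 5528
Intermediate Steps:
Z = 504 (Z = 18*28 = 504)
G(r) = -29 + 2*r² (G(r) = (r² + r²) - 29 = 2*r² - 29 = -29 + 2*r²)
(Z + 251) + G(49) = (504 + 251) + (-29 + 2*49²) = 755 + (-29 + 2*2401) = 755 + (-29 + 4802) = 755 + 4773 = 5528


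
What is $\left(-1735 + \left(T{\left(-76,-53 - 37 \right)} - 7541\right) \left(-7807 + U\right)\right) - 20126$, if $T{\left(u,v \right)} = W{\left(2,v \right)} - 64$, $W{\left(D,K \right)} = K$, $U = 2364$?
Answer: $41862024$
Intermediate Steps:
$T{\left(u,v \right)} = -64 + v$ ($T{\left(u,v \right)} = v - 64 = -64 + v$)
$\left(-1735 + \left(T{\left(-76,-53 - 37 \right)} - 7541\right) \left(-7807 + U\right)\right) - 20126 = \left(-1735 + \left(\left(-64 - 90\right) - 7541\right) \left(-7807 + 2364\right)\right) - 20126 = \left(-1735 + \left(\left(-64 - 90\right) - 7541\right) \left(-5443\right)\right) - 20126 = \left(-1735 + \left(-154 - 7541\right) \left(-5443\right)\right) - 20126 = \left(-1735 - -41883885\right) - 20126 = \left(-1735 + 41883885\right) - 20126 = 41882150 - 20126 = 41862024$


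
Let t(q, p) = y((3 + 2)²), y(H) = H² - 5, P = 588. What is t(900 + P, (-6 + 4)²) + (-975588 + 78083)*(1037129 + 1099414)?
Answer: -1917558024595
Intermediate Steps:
y(H) = -5 + H²
t(q, p) = 620 (t(q, p) = -5 + ((3 + 2)²)² = -5 + (5²)² = -5 + 25² = -5 + 625 = 620)
t(900 + P, (-6 + 4)²) + (-975588 + 78083)*(1037129 + 1099414) = 620 + (-975588 + 78083)*(1037129 + 1099414) = 620 - 897505*2136543 = 620 - 1917558025215 = -1917558024595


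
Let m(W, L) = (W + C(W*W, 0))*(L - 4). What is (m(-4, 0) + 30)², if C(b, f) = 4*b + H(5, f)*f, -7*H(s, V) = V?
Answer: 44100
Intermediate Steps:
H(s, V) = -V/7
C(b, f) = 4*b - f²/7 (C(b, f) = 4*b + (-f/7)*f = 4*b - f²/7)
m(W, L) = (-4 + L)*(W + 4*W²) (m(W, L) = (W + (4*(W*W) - ⅐*0²))*(L - 4) = (W + (4*W² - ⅐*0))*(-4 + L) = (W + (4*W² + 0))*(-4 + L) = (W + 4*W²)*(-4 + L) = (-4 + L)*(W + 4*W²))
(m(-4, 0) + 30)² = (-4*(-4 + 0 - 16*(-4) + 4*0*(-4)) + 30)² = (-4*(-4 + 0 + 64 + 0) + 30)² = (-4*60 + 30)² = (-240 + 30)² = (-210)² = 44100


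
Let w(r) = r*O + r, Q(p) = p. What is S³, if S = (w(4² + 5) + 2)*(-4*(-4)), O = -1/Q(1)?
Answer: 32768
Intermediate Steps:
O = -1 (O = -1/1 = -1*1 = -1)
w(r) = 0 (w(r) = r*(-1) + r = -r + r = 0)
S = 32 (S = (0 + 2)*(-4*(-4)) = 2*16 = 32)
S³ = 32³ = 32768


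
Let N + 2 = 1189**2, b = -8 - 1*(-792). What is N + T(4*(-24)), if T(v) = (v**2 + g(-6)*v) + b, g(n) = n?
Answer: 1424295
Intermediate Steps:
b = 784 (b = -8 + 792 = 784)
N = 1413719 (N = -2 + 1189**2 = -2 + 1413721 = 1413719)
T(v) = 784 + v**2 - 6*v (T(v) = (v**2 - 6*v) + 784 = 784 + v**2 - 6*v)
N + T(4*(-24)) = 1413719 + (784 + (4*(-24))**2 - 24*(-24)) = 1413719 + (784 + (-96)**2 - 6*(-96)) = 1413719 + (784 + 9216 + 576) = 1413719 + 10576 = 1424295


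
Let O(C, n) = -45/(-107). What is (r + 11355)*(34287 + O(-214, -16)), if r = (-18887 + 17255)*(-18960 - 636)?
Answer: 117370877024358/107 ≈ 1.0969e+12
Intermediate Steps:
O(C, n) = 45/107 (O(C, n) = -45*(-1/107) = 45/107)
r = 31980672 (r = -1632*(-19596) = 31980672)
(r + 11355)*(34287 + O(-214, -16)) = (31980672 + 11355)*(34287 + 45/107) = 31992027*(3668754/107) = 117370877024358/107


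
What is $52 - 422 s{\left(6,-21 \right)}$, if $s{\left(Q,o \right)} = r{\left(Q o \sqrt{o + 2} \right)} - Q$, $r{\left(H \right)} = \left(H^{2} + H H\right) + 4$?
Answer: $254588432$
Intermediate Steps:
$r{\left(H \right)} = 4 + 2 H^{2}$ ($r{\left(H \right)} = \left(H^{2} + H^{2}\right) + 4 = 2 H^{2} + 4 = 4 + 2 H^{2}$)
$s{\left(Q,o \right)} = 4 - Q + 2 Q^{2} o^{2} \left(2 + o\right)$ ($s{\left(Q,o \right)} = \left(4 + 2 \left(Q o \sqrt{o + 2}\right)^{2}\right) - Q = \left(4 + 2 \left(Q o \sqrt{2 + o}\right)^{2}\right) - Q = \left(4 + 2 Q^{2} o^{2} \left(2 + o\right)\right) - Q = 4 - Q + 2 Q^{2} o^{2} \left(2 + o\right)$)
$52 - 422 s{\left(6,-21 \right)} = 52 - 422 \left(4 - 6 + 2 \cdot 6^{2} \left(-21\right)^{2} \left(2 - 21\right)\right) = 52 - 422 \left(4 - 6 + 2 \cdot 36 \cdot 441 \left(-19\right)\right) = 52 - 422 \left(4 - 6 - 603288\right) = 52 - -254588380 = 52 + 254588380 = 254588432$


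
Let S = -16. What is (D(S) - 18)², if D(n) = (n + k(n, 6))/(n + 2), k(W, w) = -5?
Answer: 1089/4 ≈ 272.25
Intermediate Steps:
D(n) = (-5 + n)/(2 + n) (D(n) = (n - 5)/(n + 2) = (-5 + n)/(2 + n))
(D(S) - 18)² = ((-5 - 16)/(2 - 16) - 18)² = (-21/(-14) - 18)² = (-1/14*(-21) - 18)² = (3/2 - 18)² = (-33/2)² = 1089/4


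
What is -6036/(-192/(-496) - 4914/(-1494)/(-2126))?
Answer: -11006038376/703011 ≈ -15656.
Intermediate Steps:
-6036/(-192/(-496) - 4914/(-1494)/(-2126)) = -6036/(-192*(-1/496) - 4914*(-1/1494)*(-1/2126)) = -6036/(12/31 + (273/83)*(-1/2126)) = -6036/(12/31 - 273/176458) = -6036/2109033/5470198 = -6036*5470198/2109033 = -11006038376/703011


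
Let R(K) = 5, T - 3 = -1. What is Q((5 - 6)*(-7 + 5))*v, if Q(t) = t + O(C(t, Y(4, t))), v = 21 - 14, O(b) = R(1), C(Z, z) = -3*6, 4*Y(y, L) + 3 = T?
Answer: 49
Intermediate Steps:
T = 2 (T = 3 - 1 = 2)
Y(y, L) = -1/4 (Y(y, L) = -3/4 + (1/4)*2 = -3/4 + 1/2 = -1/4)
C(Z, z) = -18
O(b) = 5
v = 7
Q(t) = 5 + t (Q(t) = t + 5 = 5 + t)
Q((5 - 6)*(-7 + 5))*v = (5 + (5 - 6)*(-7 + 5))*7 = (5 - 1*(-2))*7 = (5 + 2)*7 = 7*7 = 49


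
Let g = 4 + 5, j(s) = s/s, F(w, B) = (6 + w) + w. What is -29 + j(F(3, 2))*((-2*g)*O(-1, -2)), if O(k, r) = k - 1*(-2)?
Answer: -47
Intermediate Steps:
O(k, r) = 2 + k (O(k, r) = k + 2 = 2 + k)
F(w, B) = 6 + 2*w
j(s) = 1
g = 9
-29 + j(F(3, 2))*((-2*g)*O(-1, -2)) = -29 + 1*((-2*9)*(2 - 1)) = -29 + 1*(-18*1) = -29 + 1*(-18) = -29 - 18 = -47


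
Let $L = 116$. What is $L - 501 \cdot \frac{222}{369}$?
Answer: $- \frac{7602}{41} \approx -185.41$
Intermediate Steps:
$L - 501 \cdot \frac{222}{369} = 116 - 501 \cdot \frac{222}{369} = 116 - 501 \cdot 222 \cdot \frac{1}{369} = 116 - \frac{12358}{41} = - \frac{7602}{41}$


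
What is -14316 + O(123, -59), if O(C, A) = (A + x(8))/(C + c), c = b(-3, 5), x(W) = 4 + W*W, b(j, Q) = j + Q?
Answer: -1789491/125 ≈ -14316.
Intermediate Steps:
b(j, Q) = Q + j
x(W) = 4 + W**2
c = 2 (c = 5 - 3 = 2)
O(C, A) = (68 + A)/(2 + C) (O(C, A) = (A + (4 + 8**2))/(C + 2) = (A + (4 + 64))/(2 + C) = (A + 68)/(2 + C) = (68 + A)/(2 + C))
-14316 + O(123, -59) = -14316 + (68 - 59)/(2 + 123) = -14316 + 9/125 = -1789491/125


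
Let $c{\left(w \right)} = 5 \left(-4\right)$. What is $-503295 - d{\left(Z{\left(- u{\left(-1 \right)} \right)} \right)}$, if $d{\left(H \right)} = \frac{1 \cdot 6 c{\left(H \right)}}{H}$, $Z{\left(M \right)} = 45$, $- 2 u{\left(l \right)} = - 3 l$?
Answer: $- \frac{1509877}{3} \approx -5.0329 \cdot 10^{5}$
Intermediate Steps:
$u{\left(l \right)} = \frac{3 l}{2}$ ($u{\left(l \right)} = - \frac{\left(-3\right) l}{2} = \frac{3 l}{2}$)
$c{\left(w \right)} = -20$
$d{\left(H \right)} = - \frac{120}{H}$ ($d{\left(H \right)} = \frac{1 \cdot 6 \left(-20\right)}{H} = \frac{6 \left(-20\right)}{H} = - \frac{120}{H}$)
$-503295 - d{\left(Z{\left(- u{\left(-1 \right)} \right)} \right)} = -503295 - - \frac{120}{45} = -503295 - \left(-120\right) \frac{1}{45} = -503295 - - \frac{8}{3} = -503295 + \frac{8}{3} = - \frac{1509877}{3}$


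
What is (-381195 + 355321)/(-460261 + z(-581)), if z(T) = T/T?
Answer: 12937/230130 ≈ 0.056216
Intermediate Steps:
z(T) = 1
(-381195 + 355321)/(-460261 + z(-581)) = (-381195 + 355321)/(-460261 + 1) = -25874/(-460260) = -25874*(-1/460260) = 12937/230130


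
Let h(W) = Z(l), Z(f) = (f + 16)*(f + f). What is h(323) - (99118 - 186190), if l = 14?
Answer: 87912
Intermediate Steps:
Z(f) = 2*f*(16 + f) (Z(f) = (16 + f)*(2*f) = 2*f*(16 + f))
h(W) = 840 (h(W) = 2*14*(16 + 14) = 2*14*30 = 840)
h(323) - (99118 - 186190) = 840 - (99118 - 186190) = 840 - 1*(-87072) = 840 + 87072 = 87912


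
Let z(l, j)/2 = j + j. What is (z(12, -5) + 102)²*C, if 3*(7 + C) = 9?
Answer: -26896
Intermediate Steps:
z(l, j) = 4*j (z(l, j) = 2*(j + j) = 2*(2*j) = 4*j)
C = -4 (C = -7 + (⅓)*9 = -7 + 3 = -4)
(z(12, -5) + 102)²*C = (4*(-5) + 102)²*(-4) = (-20 + 102)²*(-4) = 82²*(-4) = 6724*(-4) = -26896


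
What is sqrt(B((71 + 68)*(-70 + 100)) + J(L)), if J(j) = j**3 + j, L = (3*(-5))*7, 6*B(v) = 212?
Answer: 2*I*sqrt(2604813)/3 ≈ 1076.0*I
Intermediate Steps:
B(v) = 106/3 (B(v) = (1/6)*212 = 106/3)
L = -105 (L = -15*7 = -105)
J(j) = j + j**3
sqrt(B((71 + 68)*(-70 + 100)) + J(L)) = sqrt(106/3 + (-105 + (-105)**3)) = sqrt(106/3 + (-105 - 1157625)) = sqrt(106/3 - 1157730) = sqrt(-3473084/3) = 2*I*sqrt(2604813)/3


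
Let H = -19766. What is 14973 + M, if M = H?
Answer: -4793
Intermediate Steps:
M = -19766
14973 + M = 14973 - 19766 = -4793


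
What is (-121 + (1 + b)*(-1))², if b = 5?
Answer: 16129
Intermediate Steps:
(-121 + (1 + b)*(-1))² = (-121 + (1 + 5)*(-1))² = (-121 + 6*(-1))² = (-121 - 6)² = (-127)² = 16129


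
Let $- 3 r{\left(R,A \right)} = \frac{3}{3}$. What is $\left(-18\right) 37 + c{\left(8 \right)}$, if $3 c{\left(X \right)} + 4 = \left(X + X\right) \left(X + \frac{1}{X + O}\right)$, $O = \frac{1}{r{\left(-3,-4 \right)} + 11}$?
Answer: $- \frac{161618}{259} \approx -624.01$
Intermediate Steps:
$r{\left(R,A \right)} = - \frac{1}{3}$ ($r{\left(R,A \right)} = - \frac{3 \cdot \frac{1}{3}}{3} = \left(- \frac{1}{3}\right) 1 = - \frac{1}{3}$)
$O = \frac{3}{32}$ ($O = \frac{1}{- \frac{1}{3} + 11} = \frac{1}{\frac{32}{3}} = \frac{3}{32} \approx 0.09375$)
$c{\left(X \right)} = - \frac{4}{3} + \frac{2 X \left(X + \frac{1}{\frac{3}{32} + X}\right)}{3}$ ($c{\left(X \right)} = - \frac{4}{3} + \frac{\left(X + X\right) \left(X + \frac{1}{X + \frac{3}{32}}\right)}{3} = - \frac{4}{3} + \frac{2 X \left(X + \frac{1}{\frac{3}{32} + X}\right)}{3}$)
$\left(-18\right) 37 + c{\left(8 \right)} = \left(-18\right) 37 + \frac{2 \left(-6 - 256 + 3 \cdot 8^{2} + 32 \cdot 8^{3}\right)}{3 \left(3 + 32 \cdot 8\right)} = -666 + \frac{2 \left(-6 - 256 + 3 \cdot 64 + 32 \cdot 512\right)}{3 \left(3 + 256\right)} = -666 + \frac{2 \left(-6 - 256 + 192 + 16384\right)}{3 \cdot 259} = -666 + \frac{2}{3} \cdot \frac{1}{259} \cdot 16314 = -666 + \frac{10876}{259} = - \frac{161618}{259}$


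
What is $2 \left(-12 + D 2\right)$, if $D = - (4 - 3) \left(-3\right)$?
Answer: $-12$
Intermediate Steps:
$D = 3$ ($D = \left(-1\right) 1 \left(-3\right) = \left(-1\right) \left(-3\right) = 3$)
$2 \left(-12 + D 2\right) = 2 \left(-12 + 3 \cdot 2\right) = 2 \left(-12 + 6\right) = 2 \left(-6\right) = -12$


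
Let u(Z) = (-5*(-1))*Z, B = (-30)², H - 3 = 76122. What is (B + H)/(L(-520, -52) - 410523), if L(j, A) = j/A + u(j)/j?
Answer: -25675/136836 ≈ -0.18763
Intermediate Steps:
H = 76125 (H = 3 + 76122 = 76125)
B = 900
u(Z) = 5*Z
L(j, A) = 5 + j/A (L(j, A) = j/A + (5*j)/j = j/A + 5 = 5 + j/A)
(B + H)/(L(-520, -52) - 410523) = (900 + 76125)/((5 - 520/(-52)) - 410523) = 77025/((5 - 520*(-1/52)) - 410523) = 77025/((5 + 10) - 410523) = 77025/(15 - 410523) = 77025/(-410508) = 77025*(-1/410508) = -25675/136836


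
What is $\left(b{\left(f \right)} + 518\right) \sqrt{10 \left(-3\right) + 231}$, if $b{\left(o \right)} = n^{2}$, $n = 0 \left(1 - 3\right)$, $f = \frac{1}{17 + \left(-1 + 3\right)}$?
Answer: $518 \sqrt{201} \approx 7343.9$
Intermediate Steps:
$f = \frac{1}{19}$ ($f = \frac{1}{17 + 2} = \frac{1}{19} \approx 0.052632$)
$n = 0$ ($n = 0 \left(-2\right) = 0$)
$b{\left(o \right)} = 0$ ($b{\left(o \right)} = 0^{2} = 0$)
$\left(b{\left(f \right)} + 518\right) \sqrt{10 \left(-3\right) + 231} = \left(0 + 518\right) \sqrt{10 \left(-3\right) + 231} = 518 \sqrt{-30 + 231} = 518 \sqrt{201}$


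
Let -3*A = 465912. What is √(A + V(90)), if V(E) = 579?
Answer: 5*I*√6189 ≈ 393.35*I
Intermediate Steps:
A = -155304 (A = -⅓*465912 = -155304)
√(A + V(90)) = √(-155304 + 579) = √(-154725) = 5*I*√6189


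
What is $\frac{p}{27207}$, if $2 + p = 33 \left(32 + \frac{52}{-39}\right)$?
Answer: $\frac{1010}{27207} \approx 0.037123$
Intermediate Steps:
$p = 1010$ ($p = -2 + 33 \left(32 + \frac{52}{-39}\right) = -2 + 33 \left(32 + 52 \left(- \frac{1}{39}\right)\right) = -2 + 33 \left(32 - \frac{4}{3}\right) = -2 + 33 \cdot \frac{92}{3} = -2 + 1012 = 1010$)
$\frac{p}{27207} = \frac{1010}{27207}$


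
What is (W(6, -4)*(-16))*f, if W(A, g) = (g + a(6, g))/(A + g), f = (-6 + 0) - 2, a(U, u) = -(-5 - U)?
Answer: 448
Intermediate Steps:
a(U, u) = 5 + U
f = -8 (f = -6 - 2 = -8)
W(A, g) = (11 + g)/(A + g) (W(A, g) = (g + (5 + 6))/(A + g) = (g + 11)/(A + g) = (11 + g)/(A + g))
(W(6, -4)*(-16))*f = (((11 - 4)/(6 - 4))*(-16))*(-8) = ((7/2)*(-16))*(-8) = -56*(-8) = 448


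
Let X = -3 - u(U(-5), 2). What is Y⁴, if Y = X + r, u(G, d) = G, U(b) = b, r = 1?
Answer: 81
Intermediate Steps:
X = 2 (X = -3 - 1*(-5) = -3 + 5 = 2)
Y = 3 (Y = 2 + 1 = 3)
Y⁴ = 3⁴ = 81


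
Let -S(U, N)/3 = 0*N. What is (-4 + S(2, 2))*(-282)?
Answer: 1128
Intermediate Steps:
S(U, N) = 0 (S(U, N) = -0*N = -3*0 = 0)
(-4 + S(2, 2))*(-282) = (-4 + 0)*(-282) = -4*(-282) = 1128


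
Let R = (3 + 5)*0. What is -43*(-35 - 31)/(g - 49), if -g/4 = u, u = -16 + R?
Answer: 946/5 ≈ 189.20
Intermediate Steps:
R = 0 (R = 8*0 = 0)
u = -16 (u = -16 + 0 = -16)
g = 64 (g = -4*(-16) = 64)
-43*(-35 - 31)/(g - 49) = -43*(-35 - 31)/(64 - 49) = -(-2838)/15 = -43*(-22/5) = 946/5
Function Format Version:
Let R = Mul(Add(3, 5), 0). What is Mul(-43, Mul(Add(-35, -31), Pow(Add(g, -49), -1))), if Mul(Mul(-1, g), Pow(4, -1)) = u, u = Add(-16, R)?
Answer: Rational(946, 5) ≈ 189.20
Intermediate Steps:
R = 0 (R = Mul(8, 0) = 0)
u = -16 (u = Add(-16, 0) = -16)
g = 64 (g = Mul(-4, -16) = 64)
Mul(-43, Mul(Add(-35, -31), Pow(Add(g, -49), -1))) = Mul(-43, Mul(Add(-35, -31), Pow(Add(64, -49), -1))) = Mul(-43, Mul(-66, Pow(15, -1))) = Mul(-43, Mul(-66, Rational(1, 15))) = Mul(-43, Rational(-22, 5)) = Rational(946, 5)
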